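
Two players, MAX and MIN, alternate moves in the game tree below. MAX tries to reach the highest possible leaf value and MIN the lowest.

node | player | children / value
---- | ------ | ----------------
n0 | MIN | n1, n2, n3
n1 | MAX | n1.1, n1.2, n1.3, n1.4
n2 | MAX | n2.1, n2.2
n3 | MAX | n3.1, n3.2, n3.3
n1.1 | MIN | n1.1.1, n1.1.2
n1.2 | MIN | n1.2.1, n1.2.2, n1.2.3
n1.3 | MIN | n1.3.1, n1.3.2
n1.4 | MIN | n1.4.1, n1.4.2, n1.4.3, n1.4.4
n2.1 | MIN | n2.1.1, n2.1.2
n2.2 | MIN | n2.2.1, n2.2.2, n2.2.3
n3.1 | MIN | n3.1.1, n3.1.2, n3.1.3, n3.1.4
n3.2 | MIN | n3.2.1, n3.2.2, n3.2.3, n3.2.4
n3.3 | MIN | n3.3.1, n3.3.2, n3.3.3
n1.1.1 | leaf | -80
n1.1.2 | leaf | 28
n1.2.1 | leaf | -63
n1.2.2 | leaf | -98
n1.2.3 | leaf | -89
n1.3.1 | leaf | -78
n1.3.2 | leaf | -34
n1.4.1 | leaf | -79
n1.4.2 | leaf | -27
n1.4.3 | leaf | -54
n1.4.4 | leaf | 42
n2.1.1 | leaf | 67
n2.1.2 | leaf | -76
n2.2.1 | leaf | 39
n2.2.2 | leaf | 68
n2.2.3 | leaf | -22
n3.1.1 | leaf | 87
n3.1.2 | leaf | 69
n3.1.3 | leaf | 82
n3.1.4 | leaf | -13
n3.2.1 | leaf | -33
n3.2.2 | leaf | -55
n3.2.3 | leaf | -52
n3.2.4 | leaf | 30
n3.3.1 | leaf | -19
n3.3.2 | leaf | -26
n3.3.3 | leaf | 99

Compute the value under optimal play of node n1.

-78

n1.1 (MIN): min(-80, 28) = -80
n1.2 (MIN): min(-63, -98, -89) = -98
n1.3 (MIN): min(-78, -34) = -78
n1.4 (MIN): min(-79, -27, -54, 42) = -79
n1 (MAX): max(-80, -98, -78, -79) = -78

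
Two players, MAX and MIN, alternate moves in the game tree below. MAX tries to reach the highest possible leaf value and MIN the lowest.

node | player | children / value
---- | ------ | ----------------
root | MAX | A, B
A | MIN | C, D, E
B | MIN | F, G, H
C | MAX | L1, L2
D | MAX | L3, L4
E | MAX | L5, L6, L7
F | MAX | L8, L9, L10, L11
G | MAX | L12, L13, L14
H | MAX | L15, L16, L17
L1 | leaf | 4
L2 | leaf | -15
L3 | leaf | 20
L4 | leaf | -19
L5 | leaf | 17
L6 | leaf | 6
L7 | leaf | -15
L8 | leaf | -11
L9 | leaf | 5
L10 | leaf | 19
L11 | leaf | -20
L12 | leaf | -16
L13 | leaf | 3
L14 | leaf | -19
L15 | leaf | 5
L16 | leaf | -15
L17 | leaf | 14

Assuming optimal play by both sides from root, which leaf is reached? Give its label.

L1

C (MAX): max(4, -15) = 4
D (MAX): max(20, -19) = 20
E (MAX): max(17, 6, -15) = 17
A (MIN): min(4, 20, 17) = 4
F (MAX): max(-11, 5, 19, -20) = 19
G (MAX): max(-16, 3, -19) = 3
H (MAX): max(5, -15, 14) = 14
B (MIN): min(19, 3, 14) = 3
root (MAX): max(4, 3) = 4
At root, MAX picks A (highest: 4).
At A, MIN picks C (lowest: 4).
At C, MAX picks L1 (highest: 4).
Terminal value 4.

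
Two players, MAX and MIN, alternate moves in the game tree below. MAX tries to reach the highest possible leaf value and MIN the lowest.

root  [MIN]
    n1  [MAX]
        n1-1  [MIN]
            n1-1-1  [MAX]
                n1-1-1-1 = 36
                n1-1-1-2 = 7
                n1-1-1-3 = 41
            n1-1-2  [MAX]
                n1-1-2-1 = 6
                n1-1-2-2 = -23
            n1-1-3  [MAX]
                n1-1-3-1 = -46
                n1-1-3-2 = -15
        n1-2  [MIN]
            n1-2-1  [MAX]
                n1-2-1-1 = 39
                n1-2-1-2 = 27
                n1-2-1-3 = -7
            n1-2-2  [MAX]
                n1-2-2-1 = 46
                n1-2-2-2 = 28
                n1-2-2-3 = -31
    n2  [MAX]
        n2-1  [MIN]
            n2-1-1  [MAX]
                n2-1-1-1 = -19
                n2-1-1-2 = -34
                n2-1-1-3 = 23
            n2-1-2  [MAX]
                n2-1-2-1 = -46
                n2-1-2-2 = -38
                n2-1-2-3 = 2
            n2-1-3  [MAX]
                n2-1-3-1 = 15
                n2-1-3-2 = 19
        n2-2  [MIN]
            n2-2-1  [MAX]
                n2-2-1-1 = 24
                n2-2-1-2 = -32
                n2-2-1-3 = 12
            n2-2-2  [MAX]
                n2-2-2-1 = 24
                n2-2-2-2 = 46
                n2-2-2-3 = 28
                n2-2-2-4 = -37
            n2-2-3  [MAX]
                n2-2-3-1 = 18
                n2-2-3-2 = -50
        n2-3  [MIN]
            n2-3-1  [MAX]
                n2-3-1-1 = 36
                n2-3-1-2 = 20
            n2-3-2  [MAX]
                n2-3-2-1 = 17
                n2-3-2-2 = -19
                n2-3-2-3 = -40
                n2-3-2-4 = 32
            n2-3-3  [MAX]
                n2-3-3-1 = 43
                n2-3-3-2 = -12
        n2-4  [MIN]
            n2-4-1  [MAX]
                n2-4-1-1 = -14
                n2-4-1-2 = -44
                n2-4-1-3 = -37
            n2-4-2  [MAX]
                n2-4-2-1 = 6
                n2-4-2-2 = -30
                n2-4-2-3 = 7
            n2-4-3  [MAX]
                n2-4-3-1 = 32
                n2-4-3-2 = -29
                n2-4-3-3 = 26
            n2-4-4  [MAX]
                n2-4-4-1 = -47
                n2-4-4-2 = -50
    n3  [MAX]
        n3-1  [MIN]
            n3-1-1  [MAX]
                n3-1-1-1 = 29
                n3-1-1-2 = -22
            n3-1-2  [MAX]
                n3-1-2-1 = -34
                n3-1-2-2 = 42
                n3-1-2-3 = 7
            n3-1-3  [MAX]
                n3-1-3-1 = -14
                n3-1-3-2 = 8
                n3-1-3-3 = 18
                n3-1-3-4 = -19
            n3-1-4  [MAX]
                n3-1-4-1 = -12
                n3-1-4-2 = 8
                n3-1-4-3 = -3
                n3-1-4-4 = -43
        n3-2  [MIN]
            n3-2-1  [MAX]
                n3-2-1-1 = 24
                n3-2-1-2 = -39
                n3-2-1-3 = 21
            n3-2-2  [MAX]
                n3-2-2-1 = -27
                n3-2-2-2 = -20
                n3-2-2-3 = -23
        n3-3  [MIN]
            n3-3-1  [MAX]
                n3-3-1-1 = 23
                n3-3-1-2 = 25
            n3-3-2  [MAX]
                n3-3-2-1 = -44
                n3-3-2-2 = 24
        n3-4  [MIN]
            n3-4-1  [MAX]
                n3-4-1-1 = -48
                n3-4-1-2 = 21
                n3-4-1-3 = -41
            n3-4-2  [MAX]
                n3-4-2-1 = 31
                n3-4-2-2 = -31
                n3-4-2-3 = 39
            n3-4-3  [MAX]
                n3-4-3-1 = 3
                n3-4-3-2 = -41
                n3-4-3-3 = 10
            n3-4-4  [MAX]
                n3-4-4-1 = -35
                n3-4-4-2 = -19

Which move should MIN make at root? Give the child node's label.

n3

n1-1-1 (MAX): max(36, 7, 41) = 41
n1-1-2 (MAX): max(6, -23) = 6
n1-1-3 (MAX): max(-46, -15) = -15
n1-1 (MIN): min(41, 6, -15) = -15
n1-2-1 (MAX): max(39, 27, -7) = 39
n1-2-2 (MAX): max(46, 28, -31) = 46
n1-2 (MIN): min(39, 46) = 39
n1 (MAX): max(-15, 39) = 39
n2-1-1 (MAX): max(-19, -34, 23) = 23
n2-1-2 (MAX): max(-46, -38, 2) = 2
n2-1-3 (MAX): max(15, 19) = 19
n2-1 (MIN): min(23, 2, 19) = 2
n2-2-1 (MAX): max(24, -32, 12) = 24
n2-2-2 (MAX): max(24, 46, 28, -37) = 46
n2-2-3 (MAX): max(18, -50) = 18
n2-2 (MIN): min(24, 46, 18) = 18
n2-3-1 (MAX): max(36, 20) = 36
n2-3-2 (MAX): max(17, -19, -40, 32) = 32
n2-3-3 (MAX): max(43, -12) = 43
n2-3 (MIN): min(36, 32, 43) = 32
n2-4-1 (MAX): max(-14, -44, -37) = -14
n2-4-2 (MAX): max(6, -30, 7) = 7
n2-4-3 (MAX): max(32, -29, 26) = 32
n2-4-4 (MAX): max(-47, -50) = -47
n2-4 (MIN): min(-14, 7, 32, -47) = -47
n2 (MAX): max(2, 18, 32, -47) = 32
n3-1-1 (MAX): max(29, -22) = 29
n3-1-2 (MAX): max(-34, 42, 7) = 42
n3-1-3 (MAX): max(-14, 8, 18, -19) = 18
n3-1-4 (MAX): max(-12, 8, -3, -43) = 8
n3-1 (MIN): min(29, 42, 18, 8) = 8
n3-2-1 (MAX): max(24, -39, 21) = 24
n3-2-2 (MAX): max(-27, -20, -23) = -20
n3-2 (MIN): min(24, -20) = -20
n3-3-1 (MAX): max(23, 25) = 25
n3-3-2 (MAX): max(-44, 24) = 24
n3-3 (MIN): min(25, 24) = 24
n3-4-1 (MAX): max(-48, 21, -41) = 21
n3-4-2 (MAX): max(31, -31, 39) = 39
n3-4-3 (MAX): max(3, -41, 10) = 10
n3-4-4 (MAX): max(-35, -19) = -19
n3-4 (MIN): min(21, 39, 10, -19) = -19
n3 (MAX): max(8, -20, 24, -19) = 24
root (MIN): min(39, 32, 24) = 24
MIN at root wants the lowest of {n1=39, n2=32, n3=24}, so chooses n3.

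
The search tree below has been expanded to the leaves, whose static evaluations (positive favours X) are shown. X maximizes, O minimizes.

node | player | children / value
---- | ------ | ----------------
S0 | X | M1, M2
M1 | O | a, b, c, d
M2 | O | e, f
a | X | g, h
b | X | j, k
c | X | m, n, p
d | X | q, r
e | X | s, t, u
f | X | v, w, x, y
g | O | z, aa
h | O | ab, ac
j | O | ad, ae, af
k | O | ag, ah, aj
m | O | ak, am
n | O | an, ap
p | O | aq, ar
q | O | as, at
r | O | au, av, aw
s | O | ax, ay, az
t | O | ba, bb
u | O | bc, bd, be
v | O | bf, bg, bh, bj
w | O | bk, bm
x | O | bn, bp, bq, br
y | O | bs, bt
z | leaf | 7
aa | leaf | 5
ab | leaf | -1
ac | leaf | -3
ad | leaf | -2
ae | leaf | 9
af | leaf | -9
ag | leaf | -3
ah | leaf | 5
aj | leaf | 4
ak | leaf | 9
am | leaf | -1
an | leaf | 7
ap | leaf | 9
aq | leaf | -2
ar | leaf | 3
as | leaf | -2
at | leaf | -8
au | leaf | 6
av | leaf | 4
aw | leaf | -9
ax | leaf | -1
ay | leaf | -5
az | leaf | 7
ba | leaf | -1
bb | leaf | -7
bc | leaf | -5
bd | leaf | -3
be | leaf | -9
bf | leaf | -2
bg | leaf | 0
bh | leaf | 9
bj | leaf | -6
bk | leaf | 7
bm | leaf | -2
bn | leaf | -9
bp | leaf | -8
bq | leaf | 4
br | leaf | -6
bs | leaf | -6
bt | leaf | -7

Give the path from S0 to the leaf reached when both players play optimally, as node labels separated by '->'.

S0 -> M2 -> e -> s -> ay

g (O): min(7, 5) = 5
h (O): min(-1, -3) = -3
a (X): max(5, -3) = 5
j (O): min(-2, 9, -9) = -9
k (O): min(-3, 5, 4) = -3
b (X): max(-9, -3) = -3
m (O): min(9, -1) = -1
n (O): min(7, 9) = 7
p (O): min(-2, 3) = -2
c (X): max(-1, 7, -2) = 7
q (O): min(-2, -8) = -8
r (O): min(6, 4, -9) = -9
d (X): max(-8, -9) = -8
M1 (O): min(5, -3, 7, -8) = -8
s (O): min(-1, -5, 7) = -5
t (O): min(-1, -7) = -7
u (O): min(-5, -3, -9) = -9
e (X): max(-5, -7, -9) = -5
v (O): min(-2, 0, 9, -6) = -6
w (O): min(7, -2) = -2
x (O): min(-9, -8, 4, -6) = -9
y (O): min(-6, -7) = -7
f (X): max(-6, -2, -9, -7) = -2
M2 (O): min(-5, -2) = -5
S0 (X): max(-8, -5) = -5
At S0, X picks M2 (highest: -5).
At M2, O picks e (lowest: -5).
At e, X picks s (highest: -5).
At s, O picks ay (lowest: -5).
Terminal value -5.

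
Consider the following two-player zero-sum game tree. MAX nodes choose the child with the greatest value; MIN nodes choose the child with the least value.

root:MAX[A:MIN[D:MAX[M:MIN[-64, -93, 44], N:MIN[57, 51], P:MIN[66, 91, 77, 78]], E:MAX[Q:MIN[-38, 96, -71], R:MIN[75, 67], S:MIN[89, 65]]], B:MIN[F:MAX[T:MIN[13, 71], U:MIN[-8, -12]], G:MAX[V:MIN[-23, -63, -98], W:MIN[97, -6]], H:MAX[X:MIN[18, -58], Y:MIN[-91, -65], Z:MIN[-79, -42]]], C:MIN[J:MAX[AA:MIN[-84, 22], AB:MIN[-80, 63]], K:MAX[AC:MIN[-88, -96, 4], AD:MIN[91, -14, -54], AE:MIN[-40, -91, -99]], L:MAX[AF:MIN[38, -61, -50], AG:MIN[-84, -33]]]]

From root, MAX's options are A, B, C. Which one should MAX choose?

M (MIN): min(-64, -93, 44) = -93
N (MIN): min(57, 51) = 51
P (MIN): min(66, 91, 77, 78) = 66
D (MAX): max(-93, 51, 66) = 66
Q (MIN): min(-38, 96, -71) = -71
R (MIN): min(75, 67) = 67
S (MIN): min(89, 65) = 65
E (MAX): max(-71, 67, 65) = 67
A (MIN): min(66, 67) = 66
T (MIN): min(13, 71) = 13
U (MIN): min(-8, -12) = -12
F (MAX): max(13, -12) = 13
V (MIN): min(-23, -63, -98) = -98
W (MIN): min(97, -6) = -6
G (MAX): max(-98, -6) = -6
X (MIN): min(18, -58) = -58
Y (MIN): min(-91, -65) = -91
Z (MIN): min(-79, -42) = -79
H (MAX): max(-58, -91, -79) = -58
B (MIN): min(13, -6, -58) = -58
AA (MIN): min(-84, 22) = -84
AB (MIN): min(-80, 63) = -80
J (MAX): max(-84, -80) = -80
AC (MIN): min(-88, -96, 4) = -96
AD (MIN): min(91, -14, -54) = -54
AE (MIN): min(-40, -91, -99) = -99
K (MAX): max(-96, -54, -99) = -54
AF (MIN): min(38, -61, -50) = -61
AG (MIN): min(-84, -33) = -84
L (MAX): max(-61, -84) = -61
C (MIN): min(-80, -54, -61) = -80
root (MAX): max(66, -58, -80) = 66
MAX at root wants the highest of {A=66, B=-58, C=-80}, so chooses A.

A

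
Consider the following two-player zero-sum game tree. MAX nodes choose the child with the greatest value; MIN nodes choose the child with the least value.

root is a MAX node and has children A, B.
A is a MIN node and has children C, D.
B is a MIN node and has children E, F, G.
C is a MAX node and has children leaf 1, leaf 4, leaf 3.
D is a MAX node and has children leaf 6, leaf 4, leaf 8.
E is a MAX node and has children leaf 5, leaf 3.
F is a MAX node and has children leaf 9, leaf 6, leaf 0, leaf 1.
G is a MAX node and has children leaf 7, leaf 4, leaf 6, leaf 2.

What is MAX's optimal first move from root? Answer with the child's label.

B

C (MAX): max(1, 4, 3) = 4
D (MAX): max(6, 4, 8) = 8
A (MIN): min(4, 8) = 4
E (MAX): max(5, 3) = 5
F (MAX): max(9, 6, 0, 1) = 9
G (MAX): max(7, 4, 6, 2) = 7
B (MIN): min(5, 9, 7) = 5
root (MAX): max(4, 5) = 5
MAX at root wants the highest of {A=4, B=5}, so chooses B.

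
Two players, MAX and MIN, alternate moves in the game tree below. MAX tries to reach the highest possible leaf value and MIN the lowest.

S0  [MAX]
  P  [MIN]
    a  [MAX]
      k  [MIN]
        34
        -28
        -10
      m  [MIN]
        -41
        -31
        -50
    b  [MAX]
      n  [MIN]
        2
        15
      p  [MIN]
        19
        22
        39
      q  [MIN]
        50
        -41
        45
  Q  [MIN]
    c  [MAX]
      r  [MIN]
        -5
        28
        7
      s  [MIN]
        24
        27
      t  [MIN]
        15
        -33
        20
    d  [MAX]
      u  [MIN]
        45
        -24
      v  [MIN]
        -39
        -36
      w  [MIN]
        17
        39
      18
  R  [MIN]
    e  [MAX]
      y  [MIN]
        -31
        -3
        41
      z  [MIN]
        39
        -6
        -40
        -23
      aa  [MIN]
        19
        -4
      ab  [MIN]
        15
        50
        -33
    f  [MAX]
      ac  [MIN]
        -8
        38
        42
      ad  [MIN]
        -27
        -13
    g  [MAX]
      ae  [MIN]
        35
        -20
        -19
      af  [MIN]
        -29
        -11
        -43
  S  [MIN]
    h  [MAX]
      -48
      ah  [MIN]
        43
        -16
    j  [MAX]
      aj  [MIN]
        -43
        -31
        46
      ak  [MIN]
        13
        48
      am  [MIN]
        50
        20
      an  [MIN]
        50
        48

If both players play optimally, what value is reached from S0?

18

k (MIN): min(34, -28, -10) = -28
m (MIN): min(-41, -31, -50) = -50
a (MAX): max(-28, -50) = -28
n (MIN): min(2, 15) = 2
p (MIN): min(19, 22, 39) = 19
q (MIN): min(50, -41, 45) = -41
b (MAX): max(2, 19, -41) = 19
P (MIN): min(-28, 19) = -28
r (MIN): min(-5, 28, 7) = -5
s (MIN): min(24, 27) = 24
t (MIN): min(15, -33, 20) = -33
c (MAX): max(-5, 24, -33) = 24
u (MIN): min(45, -24) = -24
v (MIN): min(-39, -36) = -39
w (MIN): min(17, 39) = 17
d (MAX): max(-24, -39, 17, 18) = 18
Q (MIN): min(24, 18) = 18
y (MIN): min(-31, -3, 41) = -31
z (MIN): min(39, -6, -40, -23) = -40
aa (MIN): min(19, -4) = -4
ab (MIN): min(15, 50, -33) = -33
e (MAX): max(-31, -40, -4, -33) = -4
ac (MIN): min(-8, 38, 42) = -8
ad (MIN): min(-27, -13) = -27
f (MAX): max(-8, -27) = -8
ae (MIN): min(35, -20, -19) = -20
af (MIN): min(-29, -11, -43) = -43
g (MAX): max(-20, -43) = -20
R (MIN): min(-4, -8, -20) = -20
ah (MIN): min(43, -16) = -16
h (MAX): max(-48, -16) = -16
aj (MIN): min(-43, -31, 46) = -43
ak (MIN): min(13, 48) = 13
am (MIN): min(50, 20) = 20
an (MIN): min(50, 48) = 48
j (MAX): max(-43, 13, 20, 48) = 48
S (MIN): min(-16, 48) = -16
S0 (MAX): max(-28, 18, -20, -16) = 18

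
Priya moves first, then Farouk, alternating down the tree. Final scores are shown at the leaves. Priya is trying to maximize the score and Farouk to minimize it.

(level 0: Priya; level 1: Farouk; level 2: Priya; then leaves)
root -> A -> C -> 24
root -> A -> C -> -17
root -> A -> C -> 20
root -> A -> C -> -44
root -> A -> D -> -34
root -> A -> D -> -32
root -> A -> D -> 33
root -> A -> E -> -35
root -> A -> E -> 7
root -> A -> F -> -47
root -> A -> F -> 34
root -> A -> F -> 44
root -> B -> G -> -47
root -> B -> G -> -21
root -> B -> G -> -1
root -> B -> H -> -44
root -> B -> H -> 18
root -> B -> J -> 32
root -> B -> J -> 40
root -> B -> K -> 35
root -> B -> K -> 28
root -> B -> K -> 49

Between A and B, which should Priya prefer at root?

C (Priya): max(24, -17, 20, -44) = 24
D (Priya): max(-34, -32, 33) = 33
E (Priya): max(-35, 7) = 7
F (Priya): max(-47, 34, 44) = 44
A (Farouk): min(24, 33, 7, 44) = 7
G (Priya): max(-47, -21, -1) = -1
H (Priya): max(-44, 18) = 18
J (Priya): max(32, 40) = 40
K (Priya): max(35, 28, 49) = 49
B (Farouk): min(-1, 18, 40, 49) = -1
Priya prefers the higher value; A=7, B=-1. A is better since 7 > -1.

A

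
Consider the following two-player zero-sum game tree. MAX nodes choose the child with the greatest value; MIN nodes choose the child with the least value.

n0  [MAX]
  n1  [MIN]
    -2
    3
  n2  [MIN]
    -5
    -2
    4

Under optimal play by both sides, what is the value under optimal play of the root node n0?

-2

n1 (MIN): min(-2, 3) = -2
n2 (MIN): min(-5, -2, 4) = -5
n0 (MAX): max(-2, -5) = -2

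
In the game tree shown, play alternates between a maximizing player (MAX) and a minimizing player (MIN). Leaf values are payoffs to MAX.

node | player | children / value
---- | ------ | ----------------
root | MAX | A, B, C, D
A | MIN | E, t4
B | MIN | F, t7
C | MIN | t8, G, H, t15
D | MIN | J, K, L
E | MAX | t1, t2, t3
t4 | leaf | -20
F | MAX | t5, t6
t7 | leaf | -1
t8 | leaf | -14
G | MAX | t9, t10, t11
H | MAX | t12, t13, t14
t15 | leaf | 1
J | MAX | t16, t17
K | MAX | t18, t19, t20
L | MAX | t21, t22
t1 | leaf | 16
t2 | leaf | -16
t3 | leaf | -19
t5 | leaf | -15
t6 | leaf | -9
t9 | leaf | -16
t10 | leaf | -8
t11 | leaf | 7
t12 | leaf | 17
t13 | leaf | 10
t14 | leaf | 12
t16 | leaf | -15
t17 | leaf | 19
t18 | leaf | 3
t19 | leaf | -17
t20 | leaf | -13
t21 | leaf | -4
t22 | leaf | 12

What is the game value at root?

3

E (MAX): max(16, -16, -19) = 16
A (MIN): min(16, -20) = -20
F (MAX): max(-15, -9) = -9
B (MIN): min(-9, -1) = -9
G (MAX): max(-16, -8, 7) = 7
H (MAX): max(17, 10, 12) = 17
C (MIN): min(-14, 7, 17, 1) = -14
J (MAX): max(-15, 19) = 19
K (MAX): max(3, -17, -13) = 3
L (MAX): max(-4, 12) = 12
D (MIN): min(19, 3, 12) = 3
root (MAX): max(-20, -9, -14, 3) = 3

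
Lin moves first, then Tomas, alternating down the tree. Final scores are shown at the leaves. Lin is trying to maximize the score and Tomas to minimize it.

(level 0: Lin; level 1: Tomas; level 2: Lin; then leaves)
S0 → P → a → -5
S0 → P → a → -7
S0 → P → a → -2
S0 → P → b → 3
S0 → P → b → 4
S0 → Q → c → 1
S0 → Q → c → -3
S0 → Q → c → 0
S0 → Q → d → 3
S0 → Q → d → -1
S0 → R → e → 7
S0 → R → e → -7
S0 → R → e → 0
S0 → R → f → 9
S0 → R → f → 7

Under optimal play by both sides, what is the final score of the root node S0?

7

a (Lin): max(-5, -7, -2) = -2
b (Lin): max(3, 4) = 4
P (Tomas): min(-2, 4) = -2
c (Lin): max(1, -3, 0) = 1
d (Lin): max(3, -1) = 3
Q (Tomas): min(1, 3) = 1
e (Lin): max(7, -7, 0) = 7
f (Lin): max(9, 7) = 9
R (Tomas): min(7, 9) = 7
S0 (Lin): max(-2, 1, 7) = 7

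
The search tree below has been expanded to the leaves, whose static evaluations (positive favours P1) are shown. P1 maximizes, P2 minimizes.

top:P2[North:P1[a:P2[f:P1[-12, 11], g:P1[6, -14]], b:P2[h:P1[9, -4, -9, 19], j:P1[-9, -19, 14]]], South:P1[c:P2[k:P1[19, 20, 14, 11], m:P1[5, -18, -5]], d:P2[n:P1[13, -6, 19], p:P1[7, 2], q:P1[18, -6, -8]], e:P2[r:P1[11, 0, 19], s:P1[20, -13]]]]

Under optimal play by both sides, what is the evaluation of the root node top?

f (P1): max(-12, 11) = 11
g (P1): max(6, -14) = 6
a (P2): min(11, 6) = 6
h (P1): max(9, -4, -9, 19) = 19
j (P1): max(-9, -19, 14) = 14
b (P2): min(19, 14) = 14
North (P1): max(6, 14) = 14
k (P1): max(19, 20, 14, 11) = 20
m (P1): max(5, -18, -5) = 5
c (P2): min(20, 5) = 5
n (P1): max(13, -6, 19) = 19
p (P1): max(7, 2) = 7
q (P1): max(18, -6, -8) = 18
d (P2): min(19, 7, 18) = 7
r (P1): max(11, 0, 19) = 19
s (P1): max(20, -13) = 20
e (P2): min(19, 20) = 19
South (P1): max(5, 7, 19) = 19
top (P2): min(14, 19) = 14

14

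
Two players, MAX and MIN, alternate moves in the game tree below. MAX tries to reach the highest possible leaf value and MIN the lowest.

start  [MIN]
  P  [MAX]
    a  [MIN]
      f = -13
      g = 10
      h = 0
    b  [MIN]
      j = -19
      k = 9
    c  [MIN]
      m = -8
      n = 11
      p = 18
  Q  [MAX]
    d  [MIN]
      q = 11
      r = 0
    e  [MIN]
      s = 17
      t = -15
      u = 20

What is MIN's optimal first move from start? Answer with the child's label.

P

a (MIN): min(-13, 10, 0) = -13
b (MIN): min(-19, 9) = -19
c (MIN): min(-8, 11, 18) = -8
P (MAX): max(-13, -19, -8) = -8
d (MIN): min(11, 0) = 0
e (MIN): min(17, -15, 20) = -15
Q (MAX): max(0, -15) = 0
start (MIN): min(-8, 0) = -8
MIN at start wants the lowest of {P=-8, Q=0}, so chooses P.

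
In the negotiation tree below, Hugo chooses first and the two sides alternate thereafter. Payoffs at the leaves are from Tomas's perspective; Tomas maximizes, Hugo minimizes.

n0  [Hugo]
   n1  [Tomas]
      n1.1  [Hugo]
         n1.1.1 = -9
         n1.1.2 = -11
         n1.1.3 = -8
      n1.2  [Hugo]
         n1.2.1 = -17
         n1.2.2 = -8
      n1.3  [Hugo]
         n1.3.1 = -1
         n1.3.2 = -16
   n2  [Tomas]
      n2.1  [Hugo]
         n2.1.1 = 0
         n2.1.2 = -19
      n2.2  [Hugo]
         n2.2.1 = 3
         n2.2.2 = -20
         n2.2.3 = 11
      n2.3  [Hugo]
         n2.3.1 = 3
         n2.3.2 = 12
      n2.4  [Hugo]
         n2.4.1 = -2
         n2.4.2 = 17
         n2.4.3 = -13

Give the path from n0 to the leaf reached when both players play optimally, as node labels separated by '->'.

n1.1 (Hugo): min(-9, -11, -8) = -11
n1.2 (Hugo): min(-17, -8) = -17
n1.3 (Hugo): min(-1, -16) = -16
n1 (Tomas): max(-11, -17, -16) = -11
n2.1 (Hugo): min(0, -19) = -19
n2.2 (Hugo): min(3, -20, 11) = -20
n2.3 (Hugo): min(3, 12) = 3
n2.4 (Hugo): min(-2, 17, -13) = -13
n2 (Tomas): max(-19, -20, 3, -13) = 3
n0 (Hugo): min(-11, 3) = -11
At n0, Hugo picks n1 (lowest: -11).
At n1, Tomas picks n1.1 (highest: -11).
At n1.1, Hugo picks n1.1.2 (lowest: -11).
Terminal value -11.

n0 -> n1 -> n1.1 -> n1.1.2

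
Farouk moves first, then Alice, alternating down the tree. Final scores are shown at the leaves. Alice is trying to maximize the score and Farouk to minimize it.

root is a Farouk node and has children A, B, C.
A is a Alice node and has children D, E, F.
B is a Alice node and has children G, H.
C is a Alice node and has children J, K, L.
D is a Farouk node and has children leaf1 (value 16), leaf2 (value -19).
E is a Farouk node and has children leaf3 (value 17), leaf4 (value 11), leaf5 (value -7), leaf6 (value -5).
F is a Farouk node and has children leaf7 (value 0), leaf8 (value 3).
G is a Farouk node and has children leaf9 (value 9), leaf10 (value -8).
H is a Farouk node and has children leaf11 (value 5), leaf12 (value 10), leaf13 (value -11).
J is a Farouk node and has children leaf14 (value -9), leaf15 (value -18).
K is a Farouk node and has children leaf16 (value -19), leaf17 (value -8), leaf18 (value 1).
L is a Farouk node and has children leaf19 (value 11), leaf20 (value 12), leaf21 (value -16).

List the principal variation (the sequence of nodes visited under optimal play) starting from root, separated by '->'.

D (Farouk): min(16, -19) = -19
E (Farouk): min(17, 11, -7, -5) = -7
F (Farouk): min(0, 3) = 0
A (Alice): max(-19, -7, 0) = 0
G (Farouk): min(9, -8) = -8
H (Farouk): min(5, 10, -11) = -11
B (Alice): max(-8, -11) = -8
J (Farouk): min(-9, -18) = -18
K (Farouk): min(-19, -8, 1) = -19
L (Farouk): min(11, 12, -16) = -16
C (Alice): max(-18, -19, -16) = -16
root (Farouk): min(0, -8, -16) = -16
At root, Farouk picks C (lowest: -16).
At C, Alice picks L (highest: -16).
At L, Farouk picks leaf21 (lowest: -16).
Terminal value -16.

root -> C -> L -> leaf21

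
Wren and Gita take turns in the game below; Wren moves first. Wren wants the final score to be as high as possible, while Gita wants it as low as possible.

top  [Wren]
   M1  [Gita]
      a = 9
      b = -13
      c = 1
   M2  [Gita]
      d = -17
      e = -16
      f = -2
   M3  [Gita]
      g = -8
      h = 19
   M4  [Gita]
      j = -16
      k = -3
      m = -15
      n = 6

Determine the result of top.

M1 (Gita): min(9, -13, 1) = -13
M2 (Gita): min(-17, -16, -2) = -17
M3 (Gita): min(-8, 19) = -8
M4 (Gita): min(-16, -3, -15, 6) = -16
top (Wren): max(-13, -17, -8, -16) = -8

-8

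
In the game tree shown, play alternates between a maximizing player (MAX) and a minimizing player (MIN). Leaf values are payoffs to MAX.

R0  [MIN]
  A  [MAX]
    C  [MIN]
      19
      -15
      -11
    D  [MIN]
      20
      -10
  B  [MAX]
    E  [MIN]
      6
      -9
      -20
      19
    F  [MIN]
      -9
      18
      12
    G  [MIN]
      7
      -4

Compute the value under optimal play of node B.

-4

E (MIN): min(6, -9, -20, 19) = -20
F (MIN): min(-9, 18, 12) = -9
G (MIN): min(7, -4) = -4
B (MAX): max(-20, -9, -4) = -4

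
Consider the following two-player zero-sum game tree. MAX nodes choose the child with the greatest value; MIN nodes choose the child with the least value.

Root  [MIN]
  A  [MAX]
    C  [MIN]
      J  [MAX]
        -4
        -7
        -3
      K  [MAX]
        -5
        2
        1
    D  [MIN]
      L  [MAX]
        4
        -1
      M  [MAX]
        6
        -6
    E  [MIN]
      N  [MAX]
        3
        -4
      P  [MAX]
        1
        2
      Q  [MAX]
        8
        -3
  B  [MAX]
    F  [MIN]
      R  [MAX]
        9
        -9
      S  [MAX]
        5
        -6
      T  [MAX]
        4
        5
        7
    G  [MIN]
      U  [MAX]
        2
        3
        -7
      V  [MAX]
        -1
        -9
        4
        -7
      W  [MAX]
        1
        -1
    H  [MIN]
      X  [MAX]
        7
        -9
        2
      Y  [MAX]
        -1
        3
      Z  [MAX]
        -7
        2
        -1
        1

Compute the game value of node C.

J (MAX): max(-4, -7, -3) = -3
K (MAX): max(-5, 2, 1) = 2
C (MIN): min(-3, 2) = -3

-3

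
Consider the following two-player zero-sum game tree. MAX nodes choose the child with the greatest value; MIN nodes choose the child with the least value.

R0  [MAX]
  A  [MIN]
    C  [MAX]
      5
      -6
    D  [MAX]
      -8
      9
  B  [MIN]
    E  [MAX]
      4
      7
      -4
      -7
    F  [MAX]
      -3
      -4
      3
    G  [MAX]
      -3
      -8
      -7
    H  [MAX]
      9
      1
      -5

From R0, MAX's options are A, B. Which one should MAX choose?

C (MAX): max(5, -6) = 5
D (MAX): max(-8, 9) = 9
A (MIN): min(5, 9) = 5
E (MAX): max(4, 7, -4, -7) = 7
F (MAX): max(-3, -4, 3) = 3
G (MAX): max(-3, -8, -7) = -3
H (MAX): max(9, 1, -5) = 9
B (MIN): min(7, 3, -3, 9) = -3
R0 (MAX): max(5, -3) = 5
MAX at R0 wants the highest of {A=5, B=-3}, so chooses A.

A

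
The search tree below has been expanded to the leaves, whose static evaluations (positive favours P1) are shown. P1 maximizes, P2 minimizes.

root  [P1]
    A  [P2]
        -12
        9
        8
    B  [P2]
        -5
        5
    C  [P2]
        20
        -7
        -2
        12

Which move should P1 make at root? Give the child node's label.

A (P2): min(-12, 9, 8) = -12
B (P2): min(-5, 5) = -5
C (P2): min(20, -7, -2, 12) = -7
root (P1): max(-12, -5, -7) = -5
P1 at root wants the highest of {A=-12, B=-5, C=-7}, so chooses B.

B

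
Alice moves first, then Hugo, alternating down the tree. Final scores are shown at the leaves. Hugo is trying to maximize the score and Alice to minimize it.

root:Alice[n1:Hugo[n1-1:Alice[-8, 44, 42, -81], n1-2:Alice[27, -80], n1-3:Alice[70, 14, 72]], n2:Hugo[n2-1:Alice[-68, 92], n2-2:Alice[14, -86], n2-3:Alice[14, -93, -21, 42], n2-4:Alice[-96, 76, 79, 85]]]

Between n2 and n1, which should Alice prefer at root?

n2-1 (Alice): min(-68, 92) = -68
n2-2 (Alice): min(14, -86) = -86
n2-3 (Alice): min(14, -93, -21, 42) = -93
n2-4 (Alice): min(-96, 76, 79, 85) = -96
n2 (Hugo): max(-68, -86, -93, -96) = -68
n1-1 (Alice): min(-8, 44, 42, -81) = -81
n1-2 (Alice): min(27, -80) = -80
n1-3 (Alice): min(70, 14, 72) = 14
n1 (Hugo): max(-81, -80, 14) = 14
Alice prefers the lower value; n2=-68, n1=14. n2 is better since -68 < 14.

n2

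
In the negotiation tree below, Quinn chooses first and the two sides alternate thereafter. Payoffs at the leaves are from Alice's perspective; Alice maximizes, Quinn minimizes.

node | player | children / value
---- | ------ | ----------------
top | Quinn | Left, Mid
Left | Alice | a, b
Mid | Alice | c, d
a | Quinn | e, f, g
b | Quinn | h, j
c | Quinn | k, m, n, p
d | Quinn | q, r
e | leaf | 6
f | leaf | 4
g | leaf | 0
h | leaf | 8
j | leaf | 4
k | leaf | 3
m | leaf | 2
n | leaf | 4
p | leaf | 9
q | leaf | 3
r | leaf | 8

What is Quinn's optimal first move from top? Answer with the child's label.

Mid

a (Quinn): min(6, 4, 0) = 0
b (Quinn): min(8, 4) = 4
Left (Alice): max(0, 4) = 4
c (Quinn): min(3, 2, 4, 9) = 2
d (Quinn): min(3, 8) = 3
Mid (Alice): max(2, 3) = 3
top (Quinn): min(4, 3) = 3
Quinn at top wants the lowest of {Left=4, Mid=3}, so chooses Mid.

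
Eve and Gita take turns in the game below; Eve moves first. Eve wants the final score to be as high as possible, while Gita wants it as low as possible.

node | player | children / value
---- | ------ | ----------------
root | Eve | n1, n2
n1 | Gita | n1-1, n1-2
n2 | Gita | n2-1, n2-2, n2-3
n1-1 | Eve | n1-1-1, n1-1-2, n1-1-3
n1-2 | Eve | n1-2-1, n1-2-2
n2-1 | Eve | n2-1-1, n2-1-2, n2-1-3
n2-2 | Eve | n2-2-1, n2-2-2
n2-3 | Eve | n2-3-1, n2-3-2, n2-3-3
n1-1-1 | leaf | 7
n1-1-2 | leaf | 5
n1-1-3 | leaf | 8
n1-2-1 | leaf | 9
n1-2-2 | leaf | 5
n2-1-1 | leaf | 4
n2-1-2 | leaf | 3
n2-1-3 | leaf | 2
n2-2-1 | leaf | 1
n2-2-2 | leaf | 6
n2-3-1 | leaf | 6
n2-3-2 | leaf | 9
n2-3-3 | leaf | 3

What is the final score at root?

n1-1 (Eve): max(7, 5, 8) = 8
n1-2 (Eve): max(9, 5) = 9
n1 (Gita): min(8, 9) = 8
n2-1 (Eve): max(4, 3, 2) = 4
n2-2 (Eve): max(1, 6) = 6
n2-3 (Eve): max(6, 9, 3) = 9
n2 (Gita): min(4, 6, 9) = 4
root (Eve): max(8, 4) = 8

8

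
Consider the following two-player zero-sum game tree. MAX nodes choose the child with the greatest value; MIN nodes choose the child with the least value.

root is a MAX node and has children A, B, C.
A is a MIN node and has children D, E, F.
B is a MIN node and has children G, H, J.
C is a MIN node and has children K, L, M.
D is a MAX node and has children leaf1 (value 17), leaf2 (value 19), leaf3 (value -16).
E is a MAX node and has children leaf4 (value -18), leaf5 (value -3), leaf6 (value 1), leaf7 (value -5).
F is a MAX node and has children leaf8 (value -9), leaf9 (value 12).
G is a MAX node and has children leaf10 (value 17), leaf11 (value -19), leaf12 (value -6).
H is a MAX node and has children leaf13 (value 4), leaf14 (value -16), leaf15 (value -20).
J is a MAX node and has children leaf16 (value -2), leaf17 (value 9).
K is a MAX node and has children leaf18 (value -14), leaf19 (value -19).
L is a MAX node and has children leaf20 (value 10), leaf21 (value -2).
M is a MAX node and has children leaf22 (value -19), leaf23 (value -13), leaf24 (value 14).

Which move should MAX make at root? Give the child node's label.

B

D (MAX): max(17, 19, -16) = 19
E (MAX): max(-18, -3, 1, -5) = 1
F (MAX): max(-9, 12) = 12
A (MIN): min(19, 1, 12) = 1
G (MAX): max(17, -19, -6) = 17
H (MAX): max(4, -16, -20) = 4
J (MAX): max(-2, 9) = 9
B (MIN): min(17, 4, 9) = 4
K (MAX): max(-14, -19) = -14
L (MAX): max(10, -2) = 10
M (MAX): max(-19, -13, 14) = 14
C (MIN): min(-14, 10, 14) = -14
root (MAX): max(1, 4, -14) = 4
MAX at root wants the highest of {A=1, B=4, C=-14}, so chooses B.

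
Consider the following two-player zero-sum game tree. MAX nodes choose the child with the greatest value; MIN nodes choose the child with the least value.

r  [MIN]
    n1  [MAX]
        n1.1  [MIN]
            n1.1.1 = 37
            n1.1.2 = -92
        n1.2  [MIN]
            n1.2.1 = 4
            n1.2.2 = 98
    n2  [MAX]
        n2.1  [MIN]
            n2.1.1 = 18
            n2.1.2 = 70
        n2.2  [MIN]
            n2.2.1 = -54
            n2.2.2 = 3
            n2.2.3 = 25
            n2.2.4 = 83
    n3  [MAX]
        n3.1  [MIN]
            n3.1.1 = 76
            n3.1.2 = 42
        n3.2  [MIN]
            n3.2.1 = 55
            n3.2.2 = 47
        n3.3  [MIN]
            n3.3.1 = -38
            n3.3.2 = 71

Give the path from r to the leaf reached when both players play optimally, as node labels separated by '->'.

r -> n1 -> n1.2 -> n1.2.1

n1.1 (MIN): min(37, -92) = -92
n1.2 (MIN): min(4, 98) = 4
n1 (MAX): max(-92, 4) = 4
n2.1 (MIN): min(18, 70) = 18
n2.2 (MIN): min(-54, 3, 25, 83) = -54
n2 (MAX): max(18, -54) = 18
n3.1 (MIN): min(76, 42) = 42
n3.2 (MIN): min(55, 47) = 47
n3.3 (MIN): min(-38, 71) = -38
n3 (MAX): max(42, 47, -38) = 47
r (MIN): min(4, 18, 47) = 4
At r, MIN picks n1 (lowest: 4).
At n1, MAX picks n1.2 (highest: 4).
At n1.2, MIN picks n1.2.1 (lowest: 4).
Terminal value 4.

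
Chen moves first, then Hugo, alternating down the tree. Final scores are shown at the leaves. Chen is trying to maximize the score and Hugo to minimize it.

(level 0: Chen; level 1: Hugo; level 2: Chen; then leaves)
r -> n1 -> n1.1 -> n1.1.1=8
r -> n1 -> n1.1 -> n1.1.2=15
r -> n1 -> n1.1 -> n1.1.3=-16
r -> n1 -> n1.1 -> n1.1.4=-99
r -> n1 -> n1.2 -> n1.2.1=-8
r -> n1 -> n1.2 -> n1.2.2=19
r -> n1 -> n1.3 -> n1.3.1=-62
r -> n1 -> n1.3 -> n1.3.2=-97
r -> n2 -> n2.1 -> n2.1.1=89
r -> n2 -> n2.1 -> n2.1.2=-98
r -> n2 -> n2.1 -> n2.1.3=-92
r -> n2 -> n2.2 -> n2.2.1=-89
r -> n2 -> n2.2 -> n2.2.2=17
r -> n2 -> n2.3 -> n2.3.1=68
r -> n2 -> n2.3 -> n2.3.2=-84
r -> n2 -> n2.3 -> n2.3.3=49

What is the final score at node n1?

-62

n1.1 (Chen): max(8, 15, -16, -99) = 15
n1.2 (Chen): max(-8, 19) = 19
n1.3 (Chen): max(-62, -97) = -62
n1 (Hugo): min(15, 19, -62) = -62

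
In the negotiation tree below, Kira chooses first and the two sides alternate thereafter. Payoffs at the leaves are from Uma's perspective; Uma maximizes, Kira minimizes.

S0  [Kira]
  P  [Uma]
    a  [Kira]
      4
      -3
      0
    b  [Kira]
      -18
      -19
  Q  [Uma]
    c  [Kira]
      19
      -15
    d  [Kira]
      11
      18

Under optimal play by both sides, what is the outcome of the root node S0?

-3

a (Kira): min(4, -3, 0) = -3
b (Kira): min(-18, -19) = -19
P (Uma): max(-3, -19) = -3
c (Kira): min(19, -15) = -15
d (Kira): min(11, 18) = 11
Q (Uma): max(-15, 11) = 11
S0 (Kira): min(-3, 11) = -3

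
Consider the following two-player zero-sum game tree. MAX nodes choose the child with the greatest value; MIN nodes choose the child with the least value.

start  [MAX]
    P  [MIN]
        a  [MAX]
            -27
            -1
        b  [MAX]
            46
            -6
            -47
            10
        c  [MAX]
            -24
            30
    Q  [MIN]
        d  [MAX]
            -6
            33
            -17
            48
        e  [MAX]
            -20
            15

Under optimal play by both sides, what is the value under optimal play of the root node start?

a (MAX): max(-27, -1) = -1
b (MAX): max(46, -6, -47, 10) = 46
c (MAX): max(-24, 30) = 30
P (MIN): min(-1, 46, 30) = -1
d (MAX): max(-6, 33, -17, 48) = 48
e (MAX): max(-20, 15) = 15
Q (MIN): min(48, 15) = 15
start (MAX): max(-1, 15) = 15

15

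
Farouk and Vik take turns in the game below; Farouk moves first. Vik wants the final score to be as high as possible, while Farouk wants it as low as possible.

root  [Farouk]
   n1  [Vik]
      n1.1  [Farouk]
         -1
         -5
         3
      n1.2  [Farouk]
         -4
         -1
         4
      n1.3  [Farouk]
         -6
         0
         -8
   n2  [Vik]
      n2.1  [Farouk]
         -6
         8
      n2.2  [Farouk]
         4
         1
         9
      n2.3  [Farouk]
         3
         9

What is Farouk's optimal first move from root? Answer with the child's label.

n1.1 (Farouk): min(-1, -5, 3) = -5
n1.2 (Farouk): min(-4, -1, 4) = -4
n1.3 (Farouk): min(-6, 0, -8) = -8
n1 (Vik): max(-5, -4, -8) = -4
n2.1 (Farouk): min(-6, 8) = -6
n2.2 (Farouk): min(4, 1, 9) = 1
n2.3 (Farouk): min(3, 9) = 3
n2 (Vik): max(-6, 1, 3) = 3
root (Farouk): min(-4, 3) = -4
Farouk at root wants the lowest of {n1=-4, n2=3}, so chooses n1.

n1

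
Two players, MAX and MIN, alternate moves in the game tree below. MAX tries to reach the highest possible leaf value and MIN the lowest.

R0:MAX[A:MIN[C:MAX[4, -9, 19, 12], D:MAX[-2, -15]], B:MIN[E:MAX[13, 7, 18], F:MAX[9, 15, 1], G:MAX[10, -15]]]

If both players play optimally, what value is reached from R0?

C (MAX): max(4, -9, 19, 12) = 19
D (MAX): max(-2, -15) = -2
A (MIN): min(19, -2) = -2
E (MAX): max(13, 7, 18) = 18
F (MAX): max(9, 15, 1) = 15
G (MAX): max(10, -15) = 10
B (MIN): min(18, 15, 10) = 10
R0 (MAX): max(-2, 10) = 10

10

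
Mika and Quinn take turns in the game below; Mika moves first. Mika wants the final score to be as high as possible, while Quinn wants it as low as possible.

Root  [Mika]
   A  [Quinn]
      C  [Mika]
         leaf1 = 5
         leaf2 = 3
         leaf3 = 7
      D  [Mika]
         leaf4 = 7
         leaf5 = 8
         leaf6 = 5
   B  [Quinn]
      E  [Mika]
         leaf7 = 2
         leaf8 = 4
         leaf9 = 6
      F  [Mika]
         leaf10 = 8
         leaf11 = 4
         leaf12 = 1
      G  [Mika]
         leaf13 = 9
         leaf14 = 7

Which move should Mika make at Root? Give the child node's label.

A

C (Mika): max(5, 3, 7) = 7
D (Mika): max(7, 8, 5) = 8
A (Quinn): min(7, 8) = 7
E (Mika): max(2, 4, 6) = 6
F (Mika): max(8, 4, 1) = 8
G (Mika): max(9, 7) = 9
B (Quinn): min(6, 8, 9) = 6
Root (Mika): max(7, 6) = 7
Mika at Root wants the highest of {A=7, B=6}, so chooses A.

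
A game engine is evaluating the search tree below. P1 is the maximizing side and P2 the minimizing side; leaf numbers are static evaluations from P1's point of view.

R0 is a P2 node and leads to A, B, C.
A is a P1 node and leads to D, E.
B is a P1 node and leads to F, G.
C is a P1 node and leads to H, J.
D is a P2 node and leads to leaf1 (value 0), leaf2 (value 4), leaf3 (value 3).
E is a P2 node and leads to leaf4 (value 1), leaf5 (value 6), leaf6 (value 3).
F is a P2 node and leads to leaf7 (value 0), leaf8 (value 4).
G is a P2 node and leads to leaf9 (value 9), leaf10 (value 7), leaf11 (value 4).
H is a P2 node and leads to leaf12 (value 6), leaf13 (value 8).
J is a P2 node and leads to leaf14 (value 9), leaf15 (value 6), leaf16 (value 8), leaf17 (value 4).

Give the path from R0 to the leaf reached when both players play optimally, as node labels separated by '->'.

D (P2): min(0, 4, 3) = 0
E (P2): min(1, 6, 3) = 1
A (P1): max(0, 1) = 1
F (P2): min(0, 4) = 0
G (P2): min(9, 7, 4) = 4
B (P1): max(0, 4) = 4
H (P2): min(6, 8) = 6
J (P2): min(9, 6, 8, 4) = 4
C (P1): max(6, 4) = 6
R0 (P2): min(1, 4, 6) = 1
At R0, P2 picks A (lowest: 1).
At A, P1 picks E (highest: 1).
At E, P2 picks leaf4 (lowest: 1).
Terminal value 1.

R0 -> A -> E -> leaf4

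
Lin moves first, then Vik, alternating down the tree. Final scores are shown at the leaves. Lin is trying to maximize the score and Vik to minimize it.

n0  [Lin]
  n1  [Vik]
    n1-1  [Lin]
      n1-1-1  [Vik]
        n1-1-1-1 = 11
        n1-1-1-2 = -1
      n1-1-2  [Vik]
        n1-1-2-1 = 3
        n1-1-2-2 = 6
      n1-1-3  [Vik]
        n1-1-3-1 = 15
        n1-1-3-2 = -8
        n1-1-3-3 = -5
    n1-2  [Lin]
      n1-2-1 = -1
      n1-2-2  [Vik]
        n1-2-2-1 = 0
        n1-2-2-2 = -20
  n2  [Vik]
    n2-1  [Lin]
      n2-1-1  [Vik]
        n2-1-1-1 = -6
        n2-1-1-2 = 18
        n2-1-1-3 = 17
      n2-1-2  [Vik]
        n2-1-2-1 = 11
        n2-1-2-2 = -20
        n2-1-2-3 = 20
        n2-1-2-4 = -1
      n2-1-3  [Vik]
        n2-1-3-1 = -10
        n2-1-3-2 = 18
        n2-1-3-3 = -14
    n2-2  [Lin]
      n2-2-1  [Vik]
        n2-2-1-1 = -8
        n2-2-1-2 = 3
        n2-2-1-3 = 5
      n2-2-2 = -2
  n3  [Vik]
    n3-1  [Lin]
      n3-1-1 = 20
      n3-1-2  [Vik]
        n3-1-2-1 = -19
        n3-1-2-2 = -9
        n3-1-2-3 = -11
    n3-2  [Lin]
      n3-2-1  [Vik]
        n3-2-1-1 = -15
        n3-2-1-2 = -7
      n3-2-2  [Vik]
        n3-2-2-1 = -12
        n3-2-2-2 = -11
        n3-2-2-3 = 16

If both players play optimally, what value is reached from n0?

n1-1-1 (Vik): min(11, -1) = -1
n1-1-2 (Vik): min(3, 6) = 3
n1-1-3 (Vik): min(15, -8, -5) = -8
n1-1 (Lin): max(-1, 3, -8) = 3
n1-2-2 (Vik): min(0, -20) = -20
n1-2 (Lin): max(-1, -20) = -1
n1 (Vik): min(3, -1) = -1
n2-1-1 (Vik): min(-6, 18, 17) = -6
n2-1-2 (Vik): min(11, -20, 20, -1) = -20
n2-1-3 (Vik): min(-10, 18, -14) = -14
n2-1 (Lin): max(-6, -20, -14) = -6
n2-2-1 (Vik): min(-8, 3, 5) = -8
n2-2 (Lin): max(-8, -2) = -2
n2 (Vik): min(-6, -2) = -6
n3-1-2 (Vik): min(-19, -9, -11) = -19
n3-1 (Lin): max(20, -19) = 20
n3-2-1 (Vik): min(-15, -7) = -15
n3-2-2 (Vik): min(-12, -11, 16) = -12
n3-2 (Lin): max(-15, -12) = -12
n3 (Vik): min(20, -12) = -12
n0 (Lin): max(-1, -6, -12) = -1

-1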